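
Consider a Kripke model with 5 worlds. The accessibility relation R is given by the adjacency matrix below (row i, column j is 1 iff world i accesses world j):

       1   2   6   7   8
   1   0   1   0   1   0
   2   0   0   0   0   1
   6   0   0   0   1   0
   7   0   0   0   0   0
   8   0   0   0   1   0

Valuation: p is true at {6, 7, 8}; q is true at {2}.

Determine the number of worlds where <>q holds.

1

1: successors {2, 7}; q there: 2:T, 7:F. ✓
2: successors {8}; q there: 8:F. ✗
6: successors {7}; q there: 7:F. ✗
7: no successors, so <>q fails. ✗
8: successors {7}; q there: 7:F. ✗
Satisfying worlds: {1}.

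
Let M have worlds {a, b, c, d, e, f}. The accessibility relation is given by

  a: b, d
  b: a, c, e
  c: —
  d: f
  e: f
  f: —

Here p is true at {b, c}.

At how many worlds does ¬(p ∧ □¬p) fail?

1

a: p ∧ □¬p is F. ✓
b: p ∧ □¬p is F. ✓
c: p ∧ □¬p is T. ✗
d: p ∧ □¬p is F. ✓
e: p ∧ □¬p is F. ✓
f: p ∧ □¬p is F. ✓
Satisfying worlds: {a, b, d, e, f}.
So ¬(p ∧ □¬p) fails at the other 1 world.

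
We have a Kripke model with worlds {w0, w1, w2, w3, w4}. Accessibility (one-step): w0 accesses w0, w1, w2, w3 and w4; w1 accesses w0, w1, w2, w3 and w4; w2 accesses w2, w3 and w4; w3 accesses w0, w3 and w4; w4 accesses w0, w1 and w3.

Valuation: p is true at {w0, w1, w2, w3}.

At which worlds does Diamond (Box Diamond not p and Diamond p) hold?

w0: successors {w0, w1, w2, w3, w4}; Box Diamond not p and Diamond p there: w0:F, w1:F, w2:F, w3:F, w4:T. ✓
w1: successors {w0, w1, w2, w3, w4}; Box Diamond not p and Diamond p there: w0:F, w1:F, w2:F, w3:F, w4:T. ✓
w2: successors {w2, w3, w4}; Box Diamond not p and Diamond p there: w2:F, w3:F, w4:T. ✓
w3: successors {w0, w3, w4}; Box Diamond not p and Diamond p there: w0:F, w3:F, w4:T. ✓
w4: successors {w0, w1, w3}; Box Diamond not p and Diamond p there: w0:F, w1:F, w3:F. ✗

{w0, w1, w2, w3}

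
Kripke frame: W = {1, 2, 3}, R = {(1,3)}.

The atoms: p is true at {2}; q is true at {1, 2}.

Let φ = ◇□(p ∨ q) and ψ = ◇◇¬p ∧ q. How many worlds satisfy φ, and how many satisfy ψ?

For ◇□(p ∨ q):
1: successors {3}; □(p ∨ q) there: 3:T. ✓
2: no successors, so ◇□(p ∨ q) fails. ✗
3: no successors, so ◇□(p ∨ q) fails. ✗
— 1 world.
For ◇◇¬p ∧ q:
1: ◇◇¬p is F, q is T. ✗
2: ◇◇¬p is F, q is T. ✗
3: ◇◇¬p is F, q is F. ✗
— 0 worlds.

1 and 0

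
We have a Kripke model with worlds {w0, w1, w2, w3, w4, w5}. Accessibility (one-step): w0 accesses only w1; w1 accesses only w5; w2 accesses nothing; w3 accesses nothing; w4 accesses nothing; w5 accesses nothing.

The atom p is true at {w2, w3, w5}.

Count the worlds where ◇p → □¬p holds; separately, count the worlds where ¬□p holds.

For ◇p → □¬p:
w0: ◇p is F, □¬p is T. ✓
w1: ◇p is T, □¬p is F. ✗
w2: ◇p is F, □¬p is T. ✓
w3: ◇p is F, □¬p is T. ✓
w4: ◇p is F, □¬p is T. ✓
w5: ◇p is F, □¬p is T. ✓
— 5 worlds.
For ¬□p:
w0: □p is F. ✓
w1: □p is T. ✗
w2: □p is T. ✗
w3: □p is T. ✗
w4: □p is T. ✗
w5: □p is T. ✗
— 1 world.

5 and 1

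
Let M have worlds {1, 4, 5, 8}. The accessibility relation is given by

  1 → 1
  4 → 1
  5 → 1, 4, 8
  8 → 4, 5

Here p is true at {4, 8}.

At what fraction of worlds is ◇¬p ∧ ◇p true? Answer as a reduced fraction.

1/2

1: ◇¬p is T, ◇p is F. ✗
4: ◇¬p is T, ◇p is F. ✗
5: ◇¬p is T, ◇p is T. ✓
8: ◇¬p is T, ◇p is T. ✓
That's 2 of 4 worlds, so 2/4 = 1/2.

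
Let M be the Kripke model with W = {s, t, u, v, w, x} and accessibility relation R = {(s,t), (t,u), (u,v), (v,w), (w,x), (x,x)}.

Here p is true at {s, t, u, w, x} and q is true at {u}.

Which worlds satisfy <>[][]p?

s: successors {t}; [][]p there: t:F. ✗
t: successors {u}; [][]p there: u:T. ✓
u: successors {v}; [][]p there: v:T. ✓
v: successors {w}; [][]p there: w:T. ✓
w: successors {x}; [][]p there: x:T. ✓
x: successors {x}; [][]p there: x:T. ✓

{t, u, v, w, x}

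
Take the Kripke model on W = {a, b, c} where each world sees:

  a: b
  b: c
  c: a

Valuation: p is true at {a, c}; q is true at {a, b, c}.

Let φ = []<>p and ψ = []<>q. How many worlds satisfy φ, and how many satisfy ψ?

For []<>p:
a: successors {b}; <>p there: b:T. ✓
b: successors {c}; <>p there: c:T. ✓
c: successors {a}; <>p there: a:F. ✗
— 2 worlds.
For []<>q:
a: successors {b}; <>q there: b:T. ✓
b: successors {c}; <>q there: c:T. ✓
c: successors {a}; <>q there: a:T. ✓
— 3 worlds.

2 and 3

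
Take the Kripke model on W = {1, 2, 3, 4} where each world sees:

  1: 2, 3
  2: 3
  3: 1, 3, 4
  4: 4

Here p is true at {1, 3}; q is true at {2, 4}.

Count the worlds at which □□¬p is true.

1

1: successors {2, 3}; □¬p there: 2:F, 3:F. ✗
2: successors {3}; □¬p there: 3:F. ✗
3: successors {1, 3, 4}; □¬p there: 1:F, 3:F, 4:T. ✗
4: successors {4}; □¬p there: 4:T. ✓
Satisfying worlds: {4}.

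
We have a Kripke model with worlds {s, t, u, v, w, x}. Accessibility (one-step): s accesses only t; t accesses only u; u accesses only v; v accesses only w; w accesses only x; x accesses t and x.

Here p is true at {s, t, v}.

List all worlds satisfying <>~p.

{t, v, w, x}

s: successors {t}; ~p there: t:F. ✗
t: successors {u}; ~p there: u:T. ✓
u: successors {v}; ~p there: v:F. ✗
v: successors {w}; ~p there: w:T. ✓
w: successors {x}; ~p there: x:T. ✓
x: successors {t, x}; ~p there: t:F, x:T. ✓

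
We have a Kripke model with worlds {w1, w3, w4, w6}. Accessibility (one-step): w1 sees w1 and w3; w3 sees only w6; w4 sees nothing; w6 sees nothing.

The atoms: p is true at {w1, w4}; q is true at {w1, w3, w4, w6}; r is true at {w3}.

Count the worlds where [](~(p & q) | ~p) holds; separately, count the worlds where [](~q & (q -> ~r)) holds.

3 and 2

For [](~(p & q) | ~p):
w1: successors {w1, w3}; ~(p & q) | ~p there: w1:F, w3:T. ✗
w3: successors {w6}; ~(p & q) | ~p there: w6:T. ✓
w4: no successors, so [](~(p & q) | ~p) holds vacuously. ✓
w6: no successors, so [](~(p & q) | ~p) holds vacuously. ✓
— 3 worlds.
For [](~q & (q -> ~r)):
w1: successors {w1, w3}; ~q & (q -> ~r) there: w1:F, w3:F. ✗
w3: successors {w6}; ~q & (q -> ~r) there: w6:F. ✗
w4: no successors, so [](~q & (q -> ~r)) holds vacuously. ✓
w6: no successors, so [](~q & (q -> ~r)) holds vacuously. ✓
— 2 worlds.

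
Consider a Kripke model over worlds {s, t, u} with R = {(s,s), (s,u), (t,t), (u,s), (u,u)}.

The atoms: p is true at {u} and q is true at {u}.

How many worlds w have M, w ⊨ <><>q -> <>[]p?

1

s: <><>q is T, <>[]p is F. ✗
t: <><>q is F, <>[]p is F. ✓
u: <><>q is T, <>[]p is F. ✗
Satisfying worlds: {t}.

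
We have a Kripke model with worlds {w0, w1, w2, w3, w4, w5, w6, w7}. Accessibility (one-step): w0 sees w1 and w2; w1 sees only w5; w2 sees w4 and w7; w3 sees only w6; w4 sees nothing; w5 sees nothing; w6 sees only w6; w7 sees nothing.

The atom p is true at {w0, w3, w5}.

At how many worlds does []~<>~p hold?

5

w0: successors {w1, w2}; ~<>~p there: w1:T, w2:F. ✗
w1: successors {w5}; ~<>~p there: w5:T. ✓
w2: successors {w4, w7}; ~<>~p there: w4:T, w7:T. ✓
w3: successors {w6}; ~<>~p there: w6:F. ✗
w4: no successors, so []~<>~p holds vacuously. ✓
w5: no successors, so []~<>~p holds vacuously. ✓
w6: successors {w6}; ~<>~p there: w6:F. ✗
w7: no successors, so []~<>~p holds vacuously. ✓
Satisfying worlds: {w1, w2, w4, w5, w7}.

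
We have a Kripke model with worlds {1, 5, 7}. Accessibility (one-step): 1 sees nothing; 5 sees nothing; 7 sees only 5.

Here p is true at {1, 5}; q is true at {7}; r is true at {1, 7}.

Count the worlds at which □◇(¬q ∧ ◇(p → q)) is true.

1: no successors, so □◇(¬q ∧ ◇(p → q)) holds vacuously. ✓
5: no successors, so □◇(¬q ∧ ◇(p → q)) holds vacuously. ✓
7: successors {5}; ◇(¬q ∧ ◇(p → q)) there: 5:F. ✗
Satisfying worlds: {1, 5}.

2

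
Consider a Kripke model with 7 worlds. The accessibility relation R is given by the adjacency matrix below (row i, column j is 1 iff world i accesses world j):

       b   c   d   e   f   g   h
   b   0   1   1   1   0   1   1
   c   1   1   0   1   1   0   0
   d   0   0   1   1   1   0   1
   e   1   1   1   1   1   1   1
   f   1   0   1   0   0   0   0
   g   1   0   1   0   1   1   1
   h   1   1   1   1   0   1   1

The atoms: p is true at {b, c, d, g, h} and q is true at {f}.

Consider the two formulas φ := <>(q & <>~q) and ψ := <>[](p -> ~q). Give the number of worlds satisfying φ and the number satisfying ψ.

4 and 7

For <>(q & <>~q):
b: successors {c, d, e, g, h}; q & <>~q there: c:F, d:F, e:F, g:F, h:F. ✗
c: successors {b, c, e, f}; q & <>~q there: b:F, c:F, e:F, f:T. ✓
d: successors {d, e, f, h}; q & <>~q there: d:F, e:F, f:T, h:F. ✓
e: successors {b, c, d, e, f, g, h}; q & <>~q there: b:F, c:F, d:F, e:F, f:T, g:F, h:F. ✓
f: successors {b, d}; q & <>~q there: b:F, d:F. ✗
g: successors {b, d, f, g, h}; q & <>~q there: b:F, d:F, f:T, g:F, h:F. ✓
h: successors {b, c, d, e, g, h}; q & <>~q there: b:F, c:F, d:F, e:F, g:F, h:F. ✗
— 4 worlds.
For <>[](p -> ~q):
b: successors {c, d, e, g, h}; [](p -> ~q) there: c:T, d:T, e:T, g:T, h:T. ✓
c: successors {b, c, e, f}; [](p -> ~q) there: b:T, c:T, e:T, f:T. ✓
d: successors {d, e, f, h}; [](p -> ~q) there: d:T, e:T, f:T, h:T. ✓
e: successors {b, c, d, e, f, g, h}; [](p -> ~q) there: b:T, c:T, d:T, e:T, f:T, g:T, h:T. ✓
f: successors {b, d}; [](p -> ~q) there: b:T, d:T. ✓
g: successors {b, d, f, g, h}; [](p -> ~q) there: b:T, d:T, f:T, g:T, h:T. ✓
h: successors {b, c, d, e, g, h}; [](p -> ~q) there: b:T, c:T, d:T, e:T, g:T, h:T. ✓
— 7 worlds.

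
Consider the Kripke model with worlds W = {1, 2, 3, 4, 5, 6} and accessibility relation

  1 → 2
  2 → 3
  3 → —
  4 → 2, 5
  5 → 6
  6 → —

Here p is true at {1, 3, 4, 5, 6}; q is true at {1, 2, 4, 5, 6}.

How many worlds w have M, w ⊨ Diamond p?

3

1: successors {2}; p there: 2:F. ✗
2: successors {3}; p there: 3:T. ✓
3: no successors, so Diamond p fails. ✗
4: successors {2, 5}; p there: 2:F, 5:T. ✓
5: successors {6}; p there: 6:T. ✓
6: no successors, so Diamond p fails. ✗
Satisfying worlds: {2, 4, 5}.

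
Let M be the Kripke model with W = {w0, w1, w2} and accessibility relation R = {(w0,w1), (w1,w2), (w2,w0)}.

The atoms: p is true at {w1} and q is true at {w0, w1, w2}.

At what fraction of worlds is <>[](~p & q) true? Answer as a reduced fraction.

2/3

w0: successors {w1}; [](~p & q) there: w1:T. ✓
w1: successors {w2}; [](~p & q) there: w2:T. ✓
w2: successors {w0}; [](~p & q) there: w0:F. ✗
That's 2 of 3 worlds, so 2/3.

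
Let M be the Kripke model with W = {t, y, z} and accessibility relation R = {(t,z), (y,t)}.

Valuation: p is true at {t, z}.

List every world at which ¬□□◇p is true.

t: □□◇p is T. ✗
y: □□◇p is F. ✓
z: □□◇p is T. ✗

{y}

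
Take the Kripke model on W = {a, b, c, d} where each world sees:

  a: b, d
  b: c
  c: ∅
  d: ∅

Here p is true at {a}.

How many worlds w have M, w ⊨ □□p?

a: successors {b, d}; □p there: b:F, d:T. ✗
b: successors {c}; □p there: c:T. ✓
c: no successors, so □□p holds vacuously. ✓
d: no successors, so □□p holds vacuously. ✓
Satisfying worlds: {b, c, d}.

3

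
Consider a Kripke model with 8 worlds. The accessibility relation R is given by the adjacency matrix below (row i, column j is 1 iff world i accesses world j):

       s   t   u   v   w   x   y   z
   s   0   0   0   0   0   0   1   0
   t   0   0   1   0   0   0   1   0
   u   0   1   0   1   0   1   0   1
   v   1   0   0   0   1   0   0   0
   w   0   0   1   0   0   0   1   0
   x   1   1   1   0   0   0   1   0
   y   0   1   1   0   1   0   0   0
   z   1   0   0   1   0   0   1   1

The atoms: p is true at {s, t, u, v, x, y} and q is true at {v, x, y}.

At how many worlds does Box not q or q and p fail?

5

s: Box not q is F, q and p is F. ✗
t: Box not q is F, q and p is F. ✗
u: Box not q is F, q and p is F. ✗
v: Box not q is T, q and p is T. ✓
w: Box not q is F, q and p is F. ✗
x: Box not q is F, q and p is T. ✓
y: Box not q is T, q and p is T. ✓
z: Box not q is F, q and p is F. ✗
Satisfying worlds: {v, x, y}.
So Box not q or q and p fails at the other 5 worlds.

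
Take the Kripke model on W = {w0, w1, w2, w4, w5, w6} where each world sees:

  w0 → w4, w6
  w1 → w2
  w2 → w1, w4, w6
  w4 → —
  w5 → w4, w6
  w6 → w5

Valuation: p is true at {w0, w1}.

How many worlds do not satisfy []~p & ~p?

3

w0: []~p is T, ~p is F. ✗
w1: []~p is T, ~p is F. ✗
w2: []~p is F, ~p is T. ✗
w4: []~p is T, ~p is T. ✓
w5: []~p is T, ~p is T. ✓
w6: []~p is T, ~p is T. ✓
Satisfying worlds: {w4, w5, w6}.
So []~p & ~p fails at the other 3 worlds.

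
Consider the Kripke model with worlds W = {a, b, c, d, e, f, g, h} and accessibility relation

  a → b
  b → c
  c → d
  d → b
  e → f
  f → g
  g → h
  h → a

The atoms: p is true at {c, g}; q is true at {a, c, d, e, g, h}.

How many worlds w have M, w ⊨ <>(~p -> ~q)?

5

a: successors {b}; ~p -> ~q there: b:T. ✓
b: successors {c}; ~p -> ~q there: c:T. ✓
c: successors {d}; ~p -> ~q there: d:F. ✗
d: successors {b}; ~p -> ~q there: b:T. ✓
e: successors {f}; ~p -> ~q there: f:T. ✓
f: successors {g}; ~p -> ~q there: g:T. ✓
g: successors {h}; ~p -> ~q there: h:F. ✗
h: successors {a}; ~p -> ~q there: a:F. ✗
Satisfying worlds: {a, b, d, e, f}.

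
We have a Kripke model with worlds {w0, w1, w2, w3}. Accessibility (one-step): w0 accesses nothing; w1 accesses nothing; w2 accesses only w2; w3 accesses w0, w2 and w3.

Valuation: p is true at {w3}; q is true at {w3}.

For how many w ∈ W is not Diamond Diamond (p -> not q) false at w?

w0: Diamond Diamond (p -> not q) is F. ✓
w1: Diamond Diamond (p -> not q) is F. ✓
w2: Diamond Diamond (p -> not q) is T. ✗
w3: Diamond Diamond (p -> not q) is T. ✗
Satisfying worlds: {w0, w1}.
So not Diamond Diamond (p -> not q) fails at the other 2 worlds.

2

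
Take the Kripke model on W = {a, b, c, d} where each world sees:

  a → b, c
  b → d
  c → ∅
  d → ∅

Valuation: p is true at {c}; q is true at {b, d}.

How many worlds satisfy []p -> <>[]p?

2

a: []p is F, <>[]p is T. ✓
b: []p is F, <>[]p is T. ✓
c: []p is T, <>[]p is F. ✗
d: []p is T, <>[]p is F. ✗
Satisfying worlds: {a, b}.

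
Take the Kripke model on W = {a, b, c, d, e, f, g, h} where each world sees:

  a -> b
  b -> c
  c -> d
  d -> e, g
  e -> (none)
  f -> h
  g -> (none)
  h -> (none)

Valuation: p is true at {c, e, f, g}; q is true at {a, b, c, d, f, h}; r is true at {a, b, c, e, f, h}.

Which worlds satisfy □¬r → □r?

{a, b, d, e, f, g, h}

a: □¬r is F, □r is T. ✓
b: □¬r is F, □r is T. ✓
c: □¬r is T, □r is F. ✗
d: □¬r is F, □r is F. ✓
e: □¬r is T, □r is T. ✓
f: □¬r is F, □r is T. ✓
g: □¬r is T, □r is T. ✓
h: □¬r is T, □r is T. ✓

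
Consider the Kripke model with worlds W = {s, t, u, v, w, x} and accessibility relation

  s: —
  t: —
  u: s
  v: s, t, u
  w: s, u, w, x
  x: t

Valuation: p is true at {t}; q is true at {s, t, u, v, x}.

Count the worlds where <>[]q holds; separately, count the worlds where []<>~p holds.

4 and 2

For <>[]q:
s: no successors, so <>[]q fails. ✗
t: no successors, so <>[]q fails. ✗
u: successors {s}; []q there: s:T. ✓
v: successors {s, t, u}; []q there: s:T, t:T, u:T. ✓
w: successors {s, u, w, x}; []q there: s:T, u:T, w:F, x:T. ✓
x: successors {t}; []q there: t:T. ✓
— 4 worlds.
For []<>~p:
s: no successors, so []<>~p holds vacuously. ✓
t: no successors, so []<>~p holds vacuously. ✓
u: successors {s}; <>~p there: s:F. ✗
v: successors {s, t, u}; <>~p there: s:F, t:F, u:T. ✗
w: successors {s, u, w, x}; <>~p there: s:F, u:T, w:T, x:F. ✗
x: successors {t}; <>~p there: t:F. ✗
— 2 worlds.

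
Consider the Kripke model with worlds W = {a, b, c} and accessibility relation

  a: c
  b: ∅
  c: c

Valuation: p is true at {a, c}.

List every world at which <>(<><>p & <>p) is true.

{a, c}

a: successors {c}; <><>p & <>p there: c:T. ✓
b: no successors, so <>(<><>p & <>p) fails. ✗
c: successors {c}; <><>p & <>p there: c:T. ✓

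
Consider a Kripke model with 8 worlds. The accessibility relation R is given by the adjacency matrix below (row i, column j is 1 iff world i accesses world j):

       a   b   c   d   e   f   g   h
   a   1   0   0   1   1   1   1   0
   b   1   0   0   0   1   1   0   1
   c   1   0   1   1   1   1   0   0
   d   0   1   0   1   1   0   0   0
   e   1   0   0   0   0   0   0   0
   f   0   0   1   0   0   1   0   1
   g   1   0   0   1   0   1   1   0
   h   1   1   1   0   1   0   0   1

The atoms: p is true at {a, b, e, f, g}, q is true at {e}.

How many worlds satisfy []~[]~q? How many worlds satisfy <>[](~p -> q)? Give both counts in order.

1 and 5

For []~[]~q:
a: successors {a, d, e, f, g}; ~[]~q there: a:T, d:T, e:F, f:F, g:F. ✗
b: successors {a, e, f, h}; ~[]~q there: a:T, e:F, f:F, h:T. ✗
c: successors {a, c, d, e, f}; ~[]~q there: a:T, c:T, d:T, e:F, f:F. ✗
d: successors {b, d, e}; ~[]~q there: b:T, d:T, e:F. ✗
e: successors {a}; ~[]~q there: a:T. ✓
f: successors {c, f, h}; ~[]~q there: c:T, f:F, h:T. ✗
g: successors {a, d, f, g}; ~[]~q there: a:T, d:T, f:F, g:F. ✗
h: successors {a, b, c, e, h}; ~[]~q there: a:T, b:T, c:T, e:F, h:T. ✗
— 1 world.
For <>[](~p -> q):
a: successors {a, d, e, f, g}; [](~p -> q) there: a:F, d:F, e:T, f:F, g:F. ✓
b: successors {a, e, f, h}; [](~p -> q) there: a:F, e:T, f:F, h:F. ✓
c: successors {a, c, d, e, f}; [](~p -> q) there: a:F, c:F, d:F, e:T, f:F. ✓
d: successors {b, d, e}; [](~p -> q) there: b:F, d:F, e:T. ✓
e: successors {a}; [](~p -> q) there: a:F. ✗
f: successors {c, f, h}; [](~p -> q) there: c:F, f:F, h:F. ✗
g: successors {a, d, f, g}; [](~p -> q) there: a:F, d:F, f:F, g:F. ✗
h: successors {a, b, c, e, h}; [](~p -> q) there: a:F, b:F, c:F, e:T, h:F. ✓
— 5 worlds.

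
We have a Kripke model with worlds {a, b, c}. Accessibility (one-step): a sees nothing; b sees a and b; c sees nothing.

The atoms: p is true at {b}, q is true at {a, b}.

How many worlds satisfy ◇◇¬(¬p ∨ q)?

0

a: no successors, so ◇◇¬(¬p ∨ q) fails. ✗
b: successors {a, b}; ◇¬(¬p ∨ q) there: a:F, b:F. ✗
c: no successors, so ◇◇¬(¬p ∨ q) fails. ✗
Satisfying worlds: ∅.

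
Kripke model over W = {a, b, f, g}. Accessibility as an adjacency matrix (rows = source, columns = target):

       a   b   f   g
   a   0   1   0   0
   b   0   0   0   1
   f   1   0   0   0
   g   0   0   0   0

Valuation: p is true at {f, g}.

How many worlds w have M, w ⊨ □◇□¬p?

a: successors {b}; ◇□¬p there: b:T. ✓
b: successors {g}; ◇□¬p there: g:F. ✗
f: successors {a}; ◇□¬p there: a:F. ✗
g: no successors, so □◇□¬p holds vacuously. ✓
Satisfying worlds: {a, g}.

2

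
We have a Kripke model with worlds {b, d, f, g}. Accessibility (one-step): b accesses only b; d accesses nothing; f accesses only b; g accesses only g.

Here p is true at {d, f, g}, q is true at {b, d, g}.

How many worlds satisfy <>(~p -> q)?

3

b: successors {b}; ~p -> q there: b:T. ✓
d: no successors, so <>(~p -> q) fails. ✗
f: successors {b}; ~p -> q there: b:T. ✓
g: successors {g}; ~p -> q there: g:T. ✓
Satisfying worlds: {b, f, g}.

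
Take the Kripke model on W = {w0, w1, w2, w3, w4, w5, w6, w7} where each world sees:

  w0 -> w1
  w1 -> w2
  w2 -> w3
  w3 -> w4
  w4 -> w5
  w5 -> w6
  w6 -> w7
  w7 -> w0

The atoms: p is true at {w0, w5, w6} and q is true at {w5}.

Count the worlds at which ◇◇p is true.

w0: successors {w1}; ◇p there: w1:F. ✗
w1: successors {w2}; ◇p there: w2:F. ✗
w2: successors {w3}; ◇p there: w3:F. ✗
w3: successors {w4}; ◇p there: w4:T. ✓
w4: successors {w5}; ◇p there: w5:T. ✓
w5: successors {w6}; ◇p there: w6:F. ✗
w6: successors {w7}; ◇p there: w7:T. ✓
w7: successors {w0}; ◇p there: w0:F. ✗
Satisfying worlds: {w3, w4, w6}.

3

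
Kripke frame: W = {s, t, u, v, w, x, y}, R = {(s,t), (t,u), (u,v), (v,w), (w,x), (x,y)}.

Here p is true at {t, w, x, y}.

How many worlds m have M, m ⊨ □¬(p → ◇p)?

3

s: successors {t}; ¬(p → ◇p) there: t:T. ✓
t: successors {u}; ¬(p → ◇p) there: u:F. ✗
u: successors {v}; ¬(p → ◇p) there: v:F. ✗
v: successors {w}; ¬(p → ◇p) there: w:F. ✗
w: successors {x}; ¬(p → ◇p) there: x:F. ✗
x: successors {y}; ¬(p → ◇p) there: y:T. ✓
y: no successors, so □¬(p → ◇p) holds vacuously. ✓
Satisfying worlds: {s, x, y}.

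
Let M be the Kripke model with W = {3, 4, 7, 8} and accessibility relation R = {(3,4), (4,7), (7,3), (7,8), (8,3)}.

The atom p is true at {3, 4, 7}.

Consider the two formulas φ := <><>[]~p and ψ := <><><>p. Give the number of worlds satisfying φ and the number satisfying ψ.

For <><>[]~p:
3: successors {4}; <>[]~p there: 4:F. ✗
4: successors {7}; <>[]~p there: 7:F. ✗
7: successors {3, 8}; <>[]~p there: 3:F, 8:F. ✗
8: successors {3}; <>[]~p there: 3:F. ✗
— 0 worlds.
For <><><>p:
3: successors {4}; <><>p there: 4:T. ✓
4: successors {7}; <><>p there: 7:T. ✓
7: successors {3, 8}; <><>p there: 3:T, 8:T. ✓
8: successors {3}; <><>p there: 3:T. ✓
— 4 worlds.

0 and 4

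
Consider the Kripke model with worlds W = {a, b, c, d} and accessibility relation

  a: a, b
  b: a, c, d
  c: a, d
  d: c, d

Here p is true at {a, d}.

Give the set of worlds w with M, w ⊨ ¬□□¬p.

a: □□¬p is F. ✓
b: □□¬p is F. ✓
c: □□¬p is F. ✓
d: □□¬p is F. ✓

{a, b, c, d}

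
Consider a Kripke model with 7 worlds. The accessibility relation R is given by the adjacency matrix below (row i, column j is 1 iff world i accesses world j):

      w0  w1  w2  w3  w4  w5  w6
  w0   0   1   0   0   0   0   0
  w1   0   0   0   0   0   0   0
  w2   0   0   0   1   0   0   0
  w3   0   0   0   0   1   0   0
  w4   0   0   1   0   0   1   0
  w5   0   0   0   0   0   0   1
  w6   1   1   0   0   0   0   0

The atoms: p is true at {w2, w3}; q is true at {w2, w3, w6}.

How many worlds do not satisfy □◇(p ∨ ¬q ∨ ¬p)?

2

w0: successors {w1}; ◇(p ∨ ¬q ∨ ¬p) there: w1:F. ✗
w1: no successors, so □◇(p ∨ ¬q ∨ ¬p) holds vacuously. ✓
w2: successors {w3}; ◇(p ∨ ¬q ∨ ¬p) there: w3:T. ✓
w3: successors {w4}; ◇(p ∨ ¬q ∨ ¬p) there: w4:T. ✓
w4: successors {w2, w5}; ◇(p ∨ ¬q ∨ ¬p) there: w2:T, w5:T. ✓
w5: successors {w6}; ◇(p ∨ ¬q ∨ ¬p) there: w6:T. ✓
w6: successors {w0, w1}; ◇(p ∨ ¬q ∨ ¬p) there: w0:T, w1:F. ✗
Satisfying worlds: {w1, w2, w3, w4, w5}.
So □◇(p ∨ ¬q ∨ ¬p) fails at the other 2 worlds.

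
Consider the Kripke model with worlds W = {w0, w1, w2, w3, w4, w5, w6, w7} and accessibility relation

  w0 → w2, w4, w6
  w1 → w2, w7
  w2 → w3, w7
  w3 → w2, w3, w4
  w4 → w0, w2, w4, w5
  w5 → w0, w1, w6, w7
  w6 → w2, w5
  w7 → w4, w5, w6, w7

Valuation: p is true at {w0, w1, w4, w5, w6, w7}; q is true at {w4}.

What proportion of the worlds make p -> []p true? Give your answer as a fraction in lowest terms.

w0: p is T, []p is F. ✗
w1: p is T, []p is F. ✗
w2: p is F, []p is F. ✓
w3: p is F, []p is F. ✓
w4: p is T, []p is F. ✗
w5: p is T, []p is T. ✓
w6: p is T, []p is F. ✗
w7: p is T, []p is T. ✓
That's 4 of 8 worlds, so 4/8 = 1/2.

1/2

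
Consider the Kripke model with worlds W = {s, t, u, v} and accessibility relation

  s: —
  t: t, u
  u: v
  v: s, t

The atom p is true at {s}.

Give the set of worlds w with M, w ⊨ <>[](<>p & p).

s: no successors, so <>[](<>p & p) fails. ✗
t: successors {t, u}; [](<>p & p) there: t:F, u:F. ✗
u: successors {v}; [](<>p & p) there: v:F. ✗
v: successors {s, t}; [](<>p & p) there: s:T, t:F. ✓

{v}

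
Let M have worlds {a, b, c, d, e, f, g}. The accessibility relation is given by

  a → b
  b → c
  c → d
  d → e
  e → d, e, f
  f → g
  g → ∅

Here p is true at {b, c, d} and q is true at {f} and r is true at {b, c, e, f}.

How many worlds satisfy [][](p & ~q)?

a: successors {b}; [](p & ~q) there: b:T. ✓
b: successors {c}; [](p & ~q) there: c:T. ✓
c: successors {d}; [](p & ~q) there: d:F. ✗
d: successors {e}; [](p & ~q) there: e:F. ✗
e: successors {d, e, f}; [](p & ~q) there: d:F, e:F, f:F. ✗
f: successors {g}; [](p & ~q) there: g:T. ✓
g: no successors, so [][](p & ~q) holds vacuously. ✓
Satisfying worlds: {a, b, f, g}.

4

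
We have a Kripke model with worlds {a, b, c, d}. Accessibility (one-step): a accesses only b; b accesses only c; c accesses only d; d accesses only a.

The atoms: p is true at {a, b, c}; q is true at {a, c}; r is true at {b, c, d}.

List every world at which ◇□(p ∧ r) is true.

a: successors {b}; □(p ∧ r) there: b:T. ✓
b: successors {c}; □(p ∧ r) there: c:F. ✗
c: successors {d}; □(p ∧ r) there: d:F. ✗
d: successors {a}; □(p ∧ r) there: a:T. ✓

{a, d}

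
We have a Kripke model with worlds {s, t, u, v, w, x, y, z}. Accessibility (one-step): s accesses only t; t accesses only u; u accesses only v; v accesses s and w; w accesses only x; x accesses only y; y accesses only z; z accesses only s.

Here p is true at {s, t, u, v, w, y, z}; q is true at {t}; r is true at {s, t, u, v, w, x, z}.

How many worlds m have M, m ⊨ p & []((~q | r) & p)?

6

s: p is T, []((~q | r) & p) is T. ✓
t: p is T, []((~q | r) & p) is T. ✓
u: p is T, []((~q | r) & p) is T. ✓
v: p is T, []((~q | r) & p) is T. ✓
w: p is T, []((~q | r) & p) is F. ✗
x: p is F, []((~q | r) & p) is T. ✗
y: p is T, []((~q | r) & p) is T. ✓
z: p is T, []((~q | r) & p) is T. ✓
Satisfying worlds: {s, t, u, v, y, z}.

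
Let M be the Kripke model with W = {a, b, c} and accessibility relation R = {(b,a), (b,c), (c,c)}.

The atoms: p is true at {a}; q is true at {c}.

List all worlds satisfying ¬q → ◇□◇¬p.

a: ¬q is T, ◇□◇¬p is F. ✗
b: ¬q is T, ◇□◇¬p is T. ✓
c: ¬q is F, ◇□◇¬p is T. ✓

{b, c}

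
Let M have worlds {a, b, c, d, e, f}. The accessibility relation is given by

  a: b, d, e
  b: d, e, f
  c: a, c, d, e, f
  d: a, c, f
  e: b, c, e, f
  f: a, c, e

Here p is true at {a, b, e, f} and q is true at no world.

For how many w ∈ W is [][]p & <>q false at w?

a: [][]p is F, <>q is F. ✗
b: [][]p is F, <>q is F. ✗
c: [][]p is F, <>q is F. ✗
d: [][]p is F, <>q is F. ✗
e: [][]p is F, <>q is F. ✗
f: [][]p is F, <>q is F. ✗
Satisfying worlds: ∅.
So [][]p & <>q fails at the other 6 worlds.

6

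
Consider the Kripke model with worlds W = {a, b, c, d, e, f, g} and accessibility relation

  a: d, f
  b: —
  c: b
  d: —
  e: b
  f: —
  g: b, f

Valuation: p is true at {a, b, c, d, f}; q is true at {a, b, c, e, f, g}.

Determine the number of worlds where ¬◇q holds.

3

a: ◇q is T. ✗
b: ◇q is F. ✓
c: ◇q is T. ✗
d: ◇q is F. ✓
e: ◇q is T. ✗
f: ◇q is F. ✓
g: ◇q is T. ✗
Satisfying worlds: {b, d, f}.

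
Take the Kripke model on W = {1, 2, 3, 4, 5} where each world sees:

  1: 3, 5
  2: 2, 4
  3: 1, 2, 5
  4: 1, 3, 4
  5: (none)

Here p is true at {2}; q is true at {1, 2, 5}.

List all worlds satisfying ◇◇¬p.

1: successors {3, 5}; ◇¬p there: 3:T, 5:F. ✓
2: successors {2, 4}; ◇¬p there: 2:T, 4:T. ✓
3: successors {1, 2, 5}; ◇¬p there: 1:T, 2:T, 5:F. ✓
4: successors {1, 3, 4}; ◇¬p there: 1:T, 3:T, 4:T. ✓
5: no successors, so ◇◇¬p fails. ✗

{1, 2, 3, 4}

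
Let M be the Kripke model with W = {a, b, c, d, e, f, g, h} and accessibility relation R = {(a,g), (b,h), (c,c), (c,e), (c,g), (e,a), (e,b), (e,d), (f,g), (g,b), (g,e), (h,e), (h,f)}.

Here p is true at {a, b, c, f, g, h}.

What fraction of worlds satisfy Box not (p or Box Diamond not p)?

a: successors {g}; not (p or Box Diamond not p) there: g:F. ✗
b: successors {h}; not (p or Box Diamond not p) there: h:F. ✗
c: successors {c, e, g}; not (p or Box Diamond not p) there: c:F, e:T, g:F. ✗
d: no successors, so Box not (p or Box Diamond not p) holds vacuously. ✓
e: successors {a, b, d}; not (p or Box Diamond not p) there: a:F, b:F, d:F. ✗
f: successors {g}; not (p or Box Diamond not p) there: g:F. ✗
g: successors {b, e}; not (p or Box Diamond not p) there: b:F, e:T. ✗
h: successors {e, f}; not (p or Box Diamond not p) there: e:T, f:F. ✗
That's 1 of 8 worlds, so 1/8.

1/8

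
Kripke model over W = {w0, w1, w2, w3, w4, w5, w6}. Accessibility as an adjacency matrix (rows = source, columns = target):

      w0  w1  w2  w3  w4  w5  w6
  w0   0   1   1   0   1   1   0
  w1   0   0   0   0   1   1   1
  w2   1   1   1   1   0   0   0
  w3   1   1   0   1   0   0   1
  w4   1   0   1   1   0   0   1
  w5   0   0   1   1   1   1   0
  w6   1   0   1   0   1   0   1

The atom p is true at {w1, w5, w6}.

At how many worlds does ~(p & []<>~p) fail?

3

w0: p & []<>~p is F. ✓
w1: p & []<>~p is T. ✗
w2: p & []<>~p is F. ✓
w3: p & []<>~p is F. ✓
w4: p & []<>~p is F. ✓
w5: p & []<>~p is T. ✗
w6: p & []<>~p is T. ✗
Satisfying worlds: {w0, w2, w3, w4}.
So ~(p & []<>~p) fails at the other 3 worlds.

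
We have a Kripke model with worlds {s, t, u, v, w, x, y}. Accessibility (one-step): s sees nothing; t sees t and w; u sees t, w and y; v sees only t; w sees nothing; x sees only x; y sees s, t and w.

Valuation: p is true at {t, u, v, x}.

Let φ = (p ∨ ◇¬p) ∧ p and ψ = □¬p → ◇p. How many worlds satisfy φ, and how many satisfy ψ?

4 and 5

For (p ∨ ◇¬p) ∧ p:
s: p ∨ ◇¬p is F, p is F. ✗
t: p ∨ ◇¬p is T, p is T. ✓
u: p ∨ ◇¬p is T, p is T. ✓
v: p ∨ ◇¬p is T, p is T. ✓
w: p ∨ ◇¬p is F, p is F. ✗
x: p ∨ ◇¬p is T, p is T. ✓
y: p ∨ ◇¬p is T, p is F. ✗
— 4 worlds.
For □¬p → ◇p:
s: □¬p is T, ◇p is F. ✗
t: □¬p is F, ◇p is T. ✓
u: □¬p is F, ◇p is T. ✓
v: □¬p is F, ◇p is T. ✓
w: □¬p is T, ◇p is F. ✗
x: □¬p is F, ◇p is T. ✓
y: □¬p is F, ◇p is T. ✓
— 5 worlds.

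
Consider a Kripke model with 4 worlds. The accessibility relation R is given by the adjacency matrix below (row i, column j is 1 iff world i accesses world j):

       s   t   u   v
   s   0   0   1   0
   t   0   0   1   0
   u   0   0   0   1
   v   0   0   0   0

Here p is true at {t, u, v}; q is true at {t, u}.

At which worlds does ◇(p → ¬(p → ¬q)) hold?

{s, t}

s: successors {u}; p → ¬(p → ¬q) there: u:T. ✓
t: successors {u}; p → ¬(p → ¬q) there: u:T. ✓
u: successors {v}; p → ¬(p → ¬q) there: v:F. ✗
v: no successors, so ◇(p → ¬(p → ¬q)) fails. ✗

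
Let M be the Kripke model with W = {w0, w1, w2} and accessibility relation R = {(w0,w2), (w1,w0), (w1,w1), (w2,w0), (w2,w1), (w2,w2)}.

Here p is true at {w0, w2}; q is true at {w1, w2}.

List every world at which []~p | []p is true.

w0: []~p is F, []p is T. ✓
w1: []~p is F, []p is F. ✗
w2: []~p is F, []p is F. ✗

{w0}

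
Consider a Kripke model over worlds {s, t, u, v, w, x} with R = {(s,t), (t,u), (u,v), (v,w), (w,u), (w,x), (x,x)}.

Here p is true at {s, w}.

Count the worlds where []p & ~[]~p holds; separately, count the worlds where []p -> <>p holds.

1 and 6

For []p & ~[]~p:
s: []p is F, ~[]~p is F. ✗
t: []p is F, ~[]~p is F. ✗
u: []p is F, ~[]~p is F. ✗
v: []p is T, ~[]~p is T. ✓
w: []p is F, ~[]~p is F. ✗
x: []p is F, ~[]~p is F. ✗
— 1 world.
For []p -> <>p:
s: []p is F, <>p is F. ✓
t: []p is F, <>p is F. ✓
u: []p is F, <>p is F. ✓
v: []p is T, <>p is T. ✓
w: []p is F, <>p is F. ✓
x: []p is F, <>p is F. ✓
— 6 worlds.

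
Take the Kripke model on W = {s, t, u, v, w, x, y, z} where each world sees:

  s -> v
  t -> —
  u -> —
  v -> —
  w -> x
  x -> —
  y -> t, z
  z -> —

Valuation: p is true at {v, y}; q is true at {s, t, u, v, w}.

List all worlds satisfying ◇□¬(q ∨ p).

{s, w, y}

s: successors {v}; □¬(q ∨ p) there: v:T. ✓
t: no successors, so ◇□¬(q ∨ p) fails. ✗
u: no successors, so ◇□¬(q ∨ p) fails. ✗
v: no successors, so ◇□¬(q ∨ p) fails. ✗
w: successors {x}; □¬(q ∨ p) there: x:T. ✓
x: no successors, so ◇□¬(q ∨ p) fails. ✗
y: successors {t, z}; □¬(q ∨ p) there: t:T, z:T. ✓
z: no successors, so ◇□¬(q ∨ p) fails. ✗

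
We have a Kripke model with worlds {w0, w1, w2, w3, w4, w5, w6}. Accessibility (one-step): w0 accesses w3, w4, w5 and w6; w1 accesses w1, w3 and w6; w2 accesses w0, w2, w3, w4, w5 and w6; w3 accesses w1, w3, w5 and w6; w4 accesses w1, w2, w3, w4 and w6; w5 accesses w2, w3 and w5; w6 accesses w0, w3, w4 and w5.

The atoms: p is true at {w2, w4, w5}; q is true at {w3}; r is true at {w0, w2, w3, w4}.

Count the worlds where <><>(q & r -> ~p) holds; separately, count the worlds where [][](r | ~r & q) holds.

For <><>(q & r -> ~p):
w0: successors {w3, w4, w5, w6}; <>(q & r -> ~p) there: w3:T, w4:T, w5:T, w6:T. ✓
w1: successors {w1, w3, w6}; <>(q & r -> ~p) there: w1:T, w3:T, w6:T. ✓
w2: successors {w0, w2, w3, w4, w5, w6}; <>(q & r -> ~p) there: w0:T, w2:T, w3:T, w4:T, w5:T, w6:T. ✓
w3: successors {w1, w3, w5, w6}; <>(q & r -> ~p) there: w1:T, w3:T, w5:T, w6:T. ✓
w4: successors {w1, w2, w3, w4, w6}; <>(q & r -> ~p) there: w1:T, w2:T, w3:T, w4:T, w6:T. ✓
w5: successors {w2, w3, w5}; <>(q & r -> ~p) there: w2:T, w3:T, w5:T. ✓
w6: successors {w0, w3, w4, w5}; <>(q & r -> ~p) there: w0:T, w3:T, w4:T, w5:T. ✓
— 7 worlds.
For [][](r | ~r & q):
w0: successors {w3, w4, w5, w6}; [](r | ~r & q) there: w3:F, w4:F, w5:F, w6:F. ✗
w1: successors {w1, w3, w6}; [](r | ~r & q) there: w1:F, w3:F, w6:F. ✗
w2: successors {w0, w2, w3, w4, w5, w6}; [](r | ~r & q) there: w0:F, w2:F, w3:F, w4:F, w5:F, w6:F. ✗
w3: successors {w1, w3, w5, w6}; [](r | ~r & q) there: w1:F, w3:F, w5:F, w6:F. ✗
w4: successors {w1, w2, w3, w4, w6}; [](r | ~r & q) there: w1:F, w2:F, w3:F, w4:F, w6:F. ✗
w5: successors {w2, w3, w5}; [](r | ~r & q) there: w2:F, w3:F, w5:F. ✗
w6: successors {w0, w3, w4, w5}; [](r | ~r & q) there: w0:F, w3:F, w4:F, w5:F. ✗
— 0 worlds.

7 and 0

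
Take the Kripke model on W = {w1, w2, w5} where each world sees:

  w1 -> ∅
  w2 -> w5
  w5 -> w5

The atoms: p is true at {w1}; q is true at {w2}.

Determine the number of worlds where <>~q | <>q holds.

w1: <>~q is F, <>q is F. ✗
w2: <>~q is T, <>q is F. ✓
w5: <>~q is T, <>q is F. ✓
Satisfying worlds: {w2, w5}.

2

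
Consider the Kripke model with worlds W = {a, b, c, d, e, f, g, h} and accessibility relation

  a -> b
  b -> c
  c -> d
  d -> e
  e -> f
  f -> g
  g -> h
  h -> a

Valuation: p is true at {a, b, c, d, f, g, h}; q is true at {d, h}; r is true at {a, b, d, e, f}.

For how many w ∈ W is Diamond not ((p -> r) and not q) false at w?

4

a: successors {b}; not ((p -> r) and not q) there: b:F. ✗
b: successors {c}; not ((p -> r) and not q) there: c:T. ✓
c: successors {d}; not ((p -> r) and not q) there: d:T. ✓
d: successors {e}; not ((p -> r) and not q) there: e:F. ✗
e: successors {f}; not ((p -> r) and not q) there: f:F. ✗
f: successors {g}; not ((p -> r) and not q) there: g:T. ✓
g: successors {h}; not ((p -> r) and not q) there: h:T. ✓
h: successors {a}; not ((p -> r) and not q) there: a:F. ✗
Satisfying worlds: {b, c, f, g}.
So Diamond not ((p -> r) and not q) fails at the other 4 worlds.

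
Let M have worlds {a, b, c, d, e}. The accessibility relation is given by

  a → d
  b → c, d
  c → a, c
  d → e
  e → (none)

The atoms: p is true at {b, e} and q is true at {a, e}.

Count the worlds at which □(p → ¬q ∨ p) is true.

a: successors {d}; p → ¬q ∨ p there: d:T. ✓
b: successors {c, d}; p → ¬q ∨ p there: c:T, d:T. ✓
c: successors {a, c}; p → ¬q ∨ p there: a:T, c:T. ✓
d: successors {e}; p → ¬q ∨ p there: e:T. ✓
e: no successors, so □(p → ¬q ∨ p) holds vacuously. ✓
Satisfying worlds: {a, b, c, d, e}.

5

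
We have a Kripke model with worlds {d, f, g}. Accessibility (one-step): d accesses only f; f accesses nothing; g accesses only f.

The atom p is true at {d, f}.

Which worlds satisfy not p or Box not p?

{f, g}

d: not p is F, Box not p is F. ✗
f: not p is F, Box not p is T. ✓
g: not p is T, Box not p is F. ✓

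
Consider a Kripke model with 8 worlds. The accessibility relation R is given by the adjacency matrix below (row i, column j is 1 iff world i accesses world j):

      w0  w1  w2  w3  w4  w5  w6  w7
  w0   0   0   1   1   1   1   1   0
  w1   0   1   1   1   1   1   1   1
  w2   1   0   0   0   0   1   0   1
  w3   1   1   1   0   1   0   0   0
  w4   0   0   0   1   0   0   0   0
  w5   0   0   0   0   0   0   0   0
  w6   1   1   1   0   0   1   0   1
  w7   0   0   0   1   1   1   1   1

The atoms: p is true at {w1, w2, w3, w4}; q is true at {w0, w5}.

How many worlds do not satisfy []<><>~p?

5

w0: successors {w2, w3, w4, w5, w6}; <><>~p there: w2:T, w3:T, w4:T, w5:F, w6:T. ✗
w1: successors {w1, w2, w3, w4, w5, w6, w7}; <><>~p there: w1:T, w2:T, w3:T, w4:T, w5:F, w6:T, w7:T. ✗
w2: successors {w0, w5, w7}; <><>~p there: w0:T, w5:F, w7:T. ✗
w3: successors {w0, w1, w2, w4}; <><>~p there: w0:T, w1:T, w2:T, w4:T. ✓
w4: successors {w3}; <><>~p there: w3:T. ✓
w5: no successors, so []<><>~p holds vacuously. ✓
w6: successors {w0, w1, w2, w5, w7}; <><>~p there: w0:T, w1:T, w2:T, w5:F, w7:T. ✗
w7: successors {w3, w4, w5, w6, w7}; <><>~p there: w3:T, w4:T, w5:F, w6:T, w7:T. ✗
Satisfying worlds: {w3, w4, w5}.
So []<><>~p fails at the other 5 worlds.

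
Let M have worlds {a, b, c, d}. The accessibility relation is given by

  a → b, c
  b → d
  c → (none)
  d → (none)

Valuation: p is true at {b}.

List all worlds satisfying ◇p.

{a}

a: successors {b, c}; p there: b:T, c:F. ✓
b: successors {d}; p there: d:F. ✗
c: no successors, so ◇p fails. ✗
d: no successors, so ◇p fails. ✗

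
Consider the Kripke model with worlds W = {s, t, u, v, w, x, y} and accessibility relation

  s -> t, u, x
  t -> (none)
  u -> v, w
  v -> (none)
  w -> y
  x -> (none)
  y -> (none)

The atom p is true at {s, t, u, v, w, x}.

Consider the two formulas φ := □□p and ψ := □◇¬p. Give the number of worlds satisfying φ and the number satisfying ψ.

For □□p:
s: successors {t, u, x}; □p there: t:T, u:T, x:T. ✓
t: no successors, so □□p holds vacuously. ✓
u: successors {v, w}; □p there: v:T, w:F. ✗
v: no successors, so □□p holds vacuously. ✓
w: successors {y}; □p there: y:T. ✓
x: no successors, so □□p holds vacuously. ✓
y: no successors, so □□p holds vacuously. ✓
— 6 worlds.
For □◇¬p:
s: successors {t, u, x}; ◇¬p there: t:F, u:F, x:F. ✗
t: no successors, so □◇¬p holds vacuously. ✓
u: successors {v, w}; ◇¬p there: v:F, w:T. ✗
v: no successors, so □◇¬p holds vacuously. ✓
w: successors {y}; ◇¬p there: y:F. ✗
x: no successors, so □◇¬p holds vacuously. ✓
y: no successors, so □◇¬p holds vacuously. ✓
— 4 worlds.

6 and 4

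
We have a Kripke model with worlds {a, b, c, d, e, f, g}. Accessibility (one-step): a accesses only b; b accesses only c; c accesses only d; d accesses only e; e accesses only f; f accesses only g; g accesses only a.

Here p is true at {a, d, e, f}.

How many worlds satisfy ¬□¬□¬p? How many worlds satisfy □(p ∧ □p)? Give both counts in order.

For ¬□¬□¬p:
a: □¬□¬p is F. ✓
b: □¬□¬p is T. ✗
c: □¬□¬p is T. ✗
d: □¬□¬p is T. ✗
e: □¬□¬p is F. ✓
f: □¬□¬p is T. ✗
g: □¬□¬p is F. ✓
— 3 worlds.
For □(p ∧ □p):
a: successors {b}; p ∧ □p there: b:F. ✗
b: successors {c}; p ∧ □p there: c:F. ✗
c: successors {d}; p ∧ □p there: d:T. ✓
d: successors {e}; p ∧ □p there: e:T. ✓
e: successors {f}; p ∧ □p there: f:F. ✗
f: successors {g}; p ∧ □p there: g:F. ✗
g: successors {a}; p ∧ □p there: a:F. ✗
— 2 worlds.

3 and 2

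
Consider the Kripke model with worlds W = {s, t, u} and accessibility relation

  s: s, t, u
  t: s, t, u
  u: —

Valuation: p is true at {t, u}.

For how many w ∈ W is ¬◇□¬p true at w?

1

s: ◇□¬p is T. ✗
t: ◇□¬p is T. ✗
u: ◇□¬p is F. ✓
Satisfying worlds: {u}.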